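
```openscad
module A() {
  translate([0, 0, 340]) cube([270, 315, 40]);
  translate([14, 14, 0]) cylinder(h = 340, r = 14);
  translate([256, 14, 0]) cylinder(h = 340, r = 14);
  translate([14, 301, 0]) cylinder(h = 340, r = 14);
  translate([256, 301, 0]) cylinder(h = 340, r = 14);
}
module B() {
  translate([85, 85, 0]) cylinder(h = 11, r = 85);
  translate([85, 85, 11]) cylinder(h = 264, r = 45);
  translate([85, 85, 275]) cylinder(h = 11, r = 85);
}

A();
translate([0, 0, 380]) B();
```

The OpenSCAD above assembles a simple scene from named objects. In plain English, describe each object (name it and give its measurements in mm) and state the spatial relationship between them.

A is a four-legged stool. The seat is a 270×315×40 mm slab whose top surface is at z = 380 mm; four round legs, each 28 mm in diameter, run from the floor (z = 0) to the underside of the seat, each leg's axis is inset half a diameter from the nearest pair of seat edges (so the leg's bounding box is flush with the corner).

B is a spool: two coaxial disc flanges of radius 85 mm and thickness 11 mm, joined by a core cylinder of radius 45 mm and height 264 mm. The lower flange rests on z = 0 and the three cylinders share a vertical axis.

The spool is on top of the stool.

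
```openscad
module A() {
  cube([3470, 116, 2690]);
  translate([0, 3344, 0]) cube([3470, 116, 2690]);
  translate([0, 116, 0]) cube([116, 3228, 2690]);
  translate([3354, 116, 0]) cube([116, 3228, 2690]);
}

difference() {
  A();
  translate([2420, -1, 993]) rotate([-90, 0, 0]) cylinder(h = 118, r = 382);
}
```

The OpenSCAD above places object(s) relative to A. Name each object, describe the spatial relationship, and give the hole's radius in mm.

The subtracted cylinder has r = 382 mm.

A is a house frame. The house frame has a circular hole through its front wall. The hole's radius is 382 mm.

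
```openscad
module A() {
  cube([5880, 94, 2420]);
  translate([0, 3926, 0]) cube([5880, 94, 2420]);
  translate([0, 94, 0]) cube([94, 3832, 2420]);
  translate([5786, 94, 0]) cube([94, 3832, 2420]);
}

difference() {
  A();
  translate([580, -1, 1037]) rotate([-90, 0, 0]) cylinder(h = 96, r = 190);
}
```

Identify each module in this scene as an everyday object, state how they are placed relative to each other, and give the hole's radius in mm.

The subtracted cylinder has r = 190 mm.

A is a house frame. The house frame has a circular hole through its front wall. The hole's radius is 190 mm.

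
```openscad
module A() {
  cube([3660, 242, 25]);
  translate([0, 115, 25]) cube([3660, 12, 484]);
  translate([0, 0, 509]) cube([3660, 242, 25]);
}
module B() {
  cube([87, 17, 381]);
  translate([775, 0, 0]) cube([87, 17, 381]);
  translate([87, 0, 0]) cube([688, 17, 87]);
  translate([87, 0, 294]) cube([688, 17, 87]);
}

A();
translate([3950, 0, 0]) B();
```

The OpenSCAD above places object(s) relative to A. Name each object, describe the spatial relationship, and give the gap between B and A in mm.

The picture frame's nearest face is 290 mm from the I-beam's +x face.

A is an I-beam. B is a picture frame. The picture frame is on the floor beside the I-beam on its +x side. The gap between the picture frame and the I-beam is 290 mm.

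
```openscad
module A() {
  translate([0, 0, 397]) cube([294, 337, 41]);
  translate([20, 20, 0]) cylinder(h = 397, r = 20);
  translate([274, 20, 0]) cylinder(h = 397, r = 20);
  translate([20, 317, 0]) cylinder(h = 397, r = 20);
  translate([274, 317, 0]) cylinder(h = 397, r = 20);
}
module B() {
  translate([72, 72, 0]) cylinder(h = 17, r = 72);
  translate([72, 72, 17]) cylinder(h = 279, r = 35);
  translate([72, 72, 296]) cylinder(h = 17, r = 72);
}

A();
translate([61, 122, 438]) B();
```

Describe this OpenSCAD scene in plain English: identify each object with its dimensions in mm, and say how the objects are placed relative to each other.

A is a four-legged stool. The seat is a 294×337×41 mm slab whose top surface is at z = 438 mm; four round legs, each 40 mm in diameter, run from the floor (z = 0) to the underside of the seat, each leg's axis is inset half a diameter from the nearest pair of seat edges (so the leg's bounding box is flush with the corner).

B is a spool: two coaxial disc flanges of radius 72 mm and thickness 17 mm, joined by a core cylinder of radius 35 mm and height 279 mm. The lower flange rests on z = 0 and the three cylinders share a vertical axis.

The spool is on top of the stool.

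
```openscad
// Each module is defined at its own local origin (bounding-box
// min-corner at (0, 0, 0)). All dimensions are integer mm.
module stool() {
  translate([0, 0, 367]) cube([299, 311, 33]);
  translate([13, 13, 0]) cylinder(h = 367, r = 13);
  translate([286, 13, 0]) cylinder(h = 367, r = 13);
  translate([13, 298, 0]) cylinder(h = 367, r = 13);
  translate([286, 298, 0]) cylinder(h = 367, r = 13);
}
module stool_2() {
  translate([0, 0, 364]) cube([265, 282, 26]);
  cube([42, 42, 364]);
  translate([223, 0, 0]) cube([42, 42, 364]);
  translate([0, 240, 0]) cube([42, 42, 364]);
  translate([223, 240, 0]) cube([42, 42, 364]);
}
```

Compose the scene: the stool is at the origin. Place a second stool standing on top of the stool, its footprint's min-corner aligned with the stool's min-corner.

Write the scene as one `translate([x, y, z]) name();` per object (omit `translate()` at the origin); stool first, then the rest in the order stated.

stool();
translate([0, 0, 400]) stool_2();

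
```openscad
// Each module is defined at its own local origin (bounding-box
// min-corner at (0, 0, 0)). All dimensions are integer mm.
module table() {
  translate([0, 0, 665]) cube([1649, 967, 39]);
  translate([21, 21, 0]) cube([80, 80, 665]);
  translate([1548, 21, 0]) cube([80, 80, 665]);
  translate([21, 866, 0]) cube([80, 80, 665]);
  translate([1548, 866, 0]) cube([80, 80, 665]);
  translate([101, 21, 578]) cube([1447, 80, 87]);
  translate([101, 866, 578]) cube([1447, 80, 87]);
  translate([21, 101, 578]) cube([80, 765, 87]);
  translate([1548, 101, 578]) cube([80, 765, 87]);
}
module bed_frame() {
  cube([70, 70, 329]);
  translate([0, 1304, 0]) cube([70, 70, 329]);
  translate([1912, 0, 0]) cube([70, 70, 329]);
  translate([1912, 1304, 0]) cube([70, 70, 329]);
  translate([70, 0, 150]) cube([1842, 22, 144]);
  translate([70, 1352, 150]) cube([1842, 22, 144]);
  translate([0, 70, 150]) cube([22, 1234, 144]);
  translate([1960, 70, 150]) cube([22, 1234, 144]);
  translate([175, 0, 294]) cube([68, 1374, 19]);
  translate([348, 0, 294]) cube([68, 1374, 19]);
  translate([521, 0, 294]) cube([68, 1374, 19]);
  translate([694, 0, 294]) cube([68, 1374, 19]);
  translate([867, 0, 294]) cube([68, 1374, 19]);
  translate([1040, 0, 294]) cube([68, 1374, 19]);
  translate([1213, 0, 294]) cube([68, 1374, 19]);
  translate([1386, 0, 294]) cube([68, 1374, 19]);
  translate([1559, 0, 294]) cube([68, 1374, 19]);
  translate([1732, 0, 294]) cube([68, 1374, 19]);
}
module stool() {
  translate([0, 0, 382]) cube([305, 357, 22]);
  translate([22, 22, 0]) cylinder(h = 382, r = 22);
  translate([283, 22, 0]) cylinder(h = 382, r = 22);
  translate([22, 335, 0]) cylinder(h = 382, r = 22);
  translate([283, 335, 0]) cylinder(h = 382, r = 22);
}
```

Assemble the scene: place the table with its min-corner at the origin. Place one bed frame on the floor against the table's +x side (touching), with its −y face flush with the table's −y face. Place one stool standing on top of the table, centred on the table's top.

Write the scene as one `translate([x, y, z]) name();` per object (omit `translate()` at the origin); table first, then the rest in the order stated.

table();
translate([1649, 0, 0]) bed_frame();
translate([672, 305, 704]) stool();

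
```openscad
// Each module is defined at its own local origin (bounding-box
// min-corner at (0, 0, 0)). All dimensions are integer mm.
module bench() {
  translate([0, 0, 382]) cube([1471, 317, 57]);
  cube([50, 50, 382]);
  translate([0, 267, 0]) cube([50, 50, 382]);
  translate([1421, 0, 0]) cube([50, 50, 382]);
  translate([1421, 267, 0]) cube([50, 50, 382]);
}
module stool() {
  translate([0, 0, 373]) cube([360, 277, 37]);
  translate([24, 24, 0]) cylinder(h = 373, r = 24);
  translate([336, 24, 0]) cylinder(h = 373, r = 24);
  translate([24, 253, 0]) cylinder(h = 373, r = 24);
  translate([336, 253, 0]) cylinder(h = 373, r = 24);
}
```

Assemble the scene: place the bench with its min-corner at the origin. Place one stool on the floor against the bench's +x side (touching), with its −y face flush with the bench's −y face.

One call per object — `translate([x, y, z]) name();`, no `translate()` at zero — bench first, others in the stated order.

bench();
translate([1471, 0, 0]) stool();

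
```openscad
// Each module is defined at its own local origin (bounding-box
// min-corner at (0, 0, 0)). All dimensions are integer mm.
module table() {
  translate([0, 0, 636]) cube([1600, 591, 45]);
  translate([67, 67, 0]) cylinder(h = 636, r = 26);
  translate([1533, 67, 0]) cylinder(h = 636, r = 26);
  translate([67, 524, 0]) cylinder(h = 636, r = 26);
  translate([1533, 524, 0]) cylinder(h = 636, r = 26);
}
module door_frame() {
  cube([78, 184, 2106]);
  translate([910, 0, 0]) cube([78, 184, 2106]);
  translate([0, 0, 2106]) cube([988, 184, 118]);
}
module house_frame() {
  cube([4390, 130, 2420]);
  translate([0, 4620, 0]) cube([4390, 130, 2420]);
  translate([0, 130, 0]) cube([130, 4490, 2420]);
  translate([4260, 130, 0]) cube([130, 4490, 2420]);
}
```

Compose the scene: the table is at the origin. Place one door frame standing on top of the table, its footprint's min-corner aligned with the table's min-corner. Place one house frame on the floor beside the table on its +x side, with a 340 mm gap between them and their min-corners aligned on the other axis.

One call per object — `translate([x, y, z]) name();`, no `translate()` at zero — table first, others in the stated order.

table();
translate([0, 0, 681]) door_frame();
translate([1940, 0, 0]) house_frame();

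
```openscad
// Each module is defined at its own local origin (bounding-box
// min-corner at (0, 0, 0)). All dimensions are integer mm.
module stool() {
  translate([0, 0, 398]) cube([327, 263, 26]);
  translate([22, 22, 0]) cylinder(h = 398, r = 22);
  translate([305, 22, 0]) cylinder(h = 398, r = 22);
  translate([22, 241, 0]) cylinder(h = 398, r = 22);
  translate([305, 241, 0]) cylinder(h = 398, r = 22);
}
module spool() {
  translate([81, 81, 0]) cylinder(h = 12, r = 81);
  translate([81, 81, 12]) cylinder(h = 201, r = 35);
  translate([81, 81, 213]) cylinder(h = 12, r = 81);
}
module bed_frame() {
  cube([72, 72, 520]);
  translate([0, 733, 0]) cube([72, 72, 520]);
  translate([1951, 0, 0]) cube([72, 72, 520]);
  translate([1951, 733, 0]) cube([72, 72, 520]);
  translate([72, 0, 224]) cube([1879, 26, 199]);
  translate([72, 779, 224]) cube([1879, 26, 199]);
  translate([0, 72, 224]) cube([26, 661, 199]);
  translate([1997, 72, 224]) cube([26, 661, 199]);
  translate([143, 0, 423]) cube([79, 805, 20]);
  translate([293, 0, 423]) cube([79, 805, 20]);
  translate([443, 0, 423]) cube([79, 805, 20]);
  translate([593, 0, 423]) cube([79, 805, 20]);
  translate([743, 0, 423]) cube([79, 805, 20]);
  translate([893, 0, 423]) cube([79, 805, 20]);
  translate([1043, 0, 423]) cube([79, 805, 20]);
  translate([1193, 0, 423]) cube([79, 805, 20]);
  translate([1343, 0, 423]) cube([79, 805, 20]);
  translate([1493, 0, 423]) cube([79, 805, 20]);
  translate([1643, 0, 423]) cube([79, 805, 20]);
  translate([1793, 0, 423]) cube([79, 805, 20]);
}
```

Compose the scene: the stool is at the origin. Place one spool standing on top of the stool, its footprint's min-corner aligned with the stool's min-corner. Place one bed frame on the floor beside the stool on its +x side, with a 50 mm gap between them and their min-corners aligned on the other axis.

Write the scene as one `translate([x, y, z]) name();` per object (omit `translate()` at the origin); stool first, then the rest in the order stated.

stool();
translate([0, 0, 424]) spool();
translate([377, 0, 0]) bed_frame();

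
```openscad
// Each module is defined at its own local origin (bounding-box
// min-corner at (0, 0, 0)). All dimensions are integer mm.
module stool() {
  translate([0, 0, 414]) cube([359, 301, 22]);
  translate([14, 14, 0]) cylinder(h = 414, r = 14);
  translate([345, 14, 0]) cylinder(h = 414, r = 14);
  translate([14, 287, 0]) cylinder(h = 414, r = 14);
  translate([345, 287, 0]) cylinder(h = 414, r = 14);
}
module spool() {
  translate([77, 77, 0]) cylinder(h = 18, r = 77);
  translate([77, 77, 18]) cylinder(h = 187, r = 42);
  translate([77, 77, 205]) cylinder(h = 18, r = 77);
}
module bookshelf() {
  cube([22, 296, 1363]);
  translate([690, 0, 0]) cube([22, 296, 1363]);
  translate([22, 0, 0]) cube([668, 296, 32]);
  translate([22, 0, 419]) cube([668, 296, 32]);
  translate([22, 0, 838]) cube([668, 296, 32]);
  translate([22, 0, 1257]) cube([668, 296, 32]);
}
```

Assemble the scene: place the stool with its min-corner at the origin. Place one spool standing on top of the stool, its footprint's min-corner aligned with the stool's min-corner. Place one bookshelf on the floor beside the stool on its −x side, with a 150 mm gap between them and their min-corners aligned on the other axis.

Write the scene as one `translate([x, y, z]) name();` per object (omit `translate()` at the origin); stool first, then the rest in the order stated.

stool();
translate([0, 0, 436]) spool();
translate([-862, 0, 0]) bookshelf();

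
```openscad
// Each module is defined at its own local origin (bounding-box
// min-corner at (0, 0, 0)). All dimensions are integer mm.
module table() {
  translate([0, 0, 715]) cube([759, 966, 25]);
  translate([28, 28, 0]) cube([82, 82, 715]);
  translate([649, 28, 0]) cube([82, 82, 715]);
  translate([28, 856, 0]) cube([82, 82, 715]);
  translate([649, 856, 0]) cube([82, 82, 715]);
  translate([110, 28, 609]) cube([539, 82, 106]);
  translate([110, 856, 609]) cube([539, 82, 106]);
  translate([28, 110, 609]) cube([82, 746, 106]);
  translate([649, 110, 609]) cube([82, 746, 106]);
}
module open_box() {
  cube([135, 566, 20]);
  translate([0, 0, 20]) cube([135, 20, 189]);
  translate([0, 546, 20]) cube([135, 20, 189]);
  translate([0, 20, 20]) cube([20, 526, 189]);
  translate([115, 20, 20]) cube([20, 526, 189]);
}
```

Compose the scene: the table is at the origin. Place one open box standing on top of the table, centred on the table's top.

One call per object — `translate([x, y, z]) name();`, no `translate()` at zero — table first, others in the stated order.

table();
translate([312, 200, 740]) open_box();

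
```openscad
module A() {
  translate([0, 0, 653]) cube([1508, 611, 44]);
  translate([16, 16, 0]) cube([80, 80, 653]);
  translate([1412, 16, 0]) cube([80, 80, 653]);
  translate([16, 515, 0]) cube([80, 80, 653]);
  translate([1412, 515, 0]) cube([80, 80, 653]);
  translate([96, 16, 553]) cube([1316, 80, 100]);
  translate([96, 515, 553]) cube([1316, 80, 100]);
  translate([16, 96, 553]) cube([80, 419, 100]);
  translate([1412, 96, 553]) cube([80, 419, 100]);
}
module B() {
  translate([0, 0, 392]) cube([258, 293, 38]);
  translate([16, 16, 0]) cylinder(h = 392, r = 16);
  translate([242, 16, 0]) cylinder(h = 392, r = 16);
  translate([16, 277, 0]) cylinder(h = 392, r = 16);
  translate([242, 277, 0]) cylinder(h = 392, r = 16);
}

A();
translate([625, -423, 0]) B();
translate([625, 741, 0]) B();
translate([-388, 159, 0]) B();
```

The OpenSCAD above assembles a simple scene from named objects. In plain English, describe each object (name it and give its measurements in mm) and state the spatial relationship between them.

A is a table with a 1508×611 mm rectangular top, 44 mm thick, top surface at z = 697 mm, supported by four 80×80 mm square legs, each inset 16 mm from the nearest pair of top edges, running from the floor. Four apron rails, 80 mm thick and 100 mm tall, run between adjacent legs with their top edges flush with the underside of the top and their outer faces flush with the legs' outer faces.

B is a simple wooden stool: a rectangular seat 258 mm (x) by 293 mm (y), 38 mm thick, top face at z = 430 mm, on four round legs, each 32 mm in diameter. The legs rest on z = 0, each leg's axis is inset half a diameter from the nearest pair of seat edges (so the leg's bounding box is flush with the corner).

Three stools sit around the table at the −y, +y, −x sides.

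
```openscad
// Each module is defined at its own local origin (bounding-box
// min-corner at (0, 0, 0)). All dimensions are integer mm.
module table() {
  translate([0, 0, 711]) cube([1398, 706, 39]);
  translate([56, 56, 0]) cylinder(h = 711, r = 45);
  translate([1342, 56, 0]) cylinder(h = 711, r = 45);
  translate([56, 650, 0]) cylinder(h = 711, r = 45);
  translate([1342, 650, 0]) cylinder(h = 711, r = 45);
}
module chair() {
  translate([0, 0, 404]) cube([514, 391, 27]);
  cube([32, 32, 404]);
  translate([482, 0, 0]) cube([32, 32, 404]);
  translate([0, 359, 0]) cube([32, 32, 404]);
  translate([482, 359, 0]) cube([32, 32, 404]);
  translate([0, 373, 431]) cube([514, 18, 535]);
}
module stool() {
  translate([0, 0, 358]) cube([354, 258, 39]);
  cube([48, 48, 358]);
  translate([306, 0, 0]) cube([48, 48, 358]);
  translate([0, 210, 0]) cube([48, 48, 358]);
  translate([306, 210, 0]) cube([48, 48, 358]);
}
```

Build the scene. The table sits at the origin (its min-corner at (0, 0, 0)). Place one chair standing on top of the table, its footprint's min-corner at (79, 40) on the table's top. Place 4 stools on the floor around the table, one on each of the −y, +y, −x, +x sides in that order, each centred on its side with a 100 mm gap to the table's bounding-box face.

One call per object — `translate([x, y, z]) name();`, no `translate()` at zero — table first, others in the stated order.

table();
translate([79, 40, 750]) chair();
translate([522, -358, 0]) stool();
translate([522, 806, 0]) stool();
translate([-454, 224, 0]) stool();
translate([1498, 224, 0]) stool();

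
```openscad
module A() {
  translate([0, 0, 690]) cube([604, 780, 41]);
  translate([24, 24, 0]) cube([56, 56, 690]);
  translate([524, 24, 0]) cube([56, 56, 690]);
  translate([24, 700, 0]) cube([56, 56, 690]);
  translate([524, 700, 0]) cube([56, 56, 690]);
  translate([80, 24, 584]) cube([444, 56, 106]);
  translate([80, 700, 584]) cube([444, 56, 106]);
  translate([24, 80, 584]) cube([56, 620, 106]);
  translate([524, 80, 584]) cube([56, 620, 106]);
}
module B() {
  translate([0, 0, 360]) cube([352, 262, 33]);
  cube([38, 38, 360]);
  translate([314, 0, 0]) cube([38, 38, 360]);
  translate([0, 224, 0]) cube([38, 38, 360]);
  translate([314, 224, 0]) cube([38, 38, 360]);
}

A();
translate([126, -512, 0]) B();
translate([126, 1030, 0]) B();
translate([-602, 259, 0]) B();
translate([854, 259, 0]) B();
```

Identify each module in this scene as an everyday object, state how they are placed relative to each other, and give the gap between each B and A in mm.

A is a table. B is a stool. Four stools sit around the table at the −y, +y, −x, +x sides. The gap between each stool and the table is 250 mm.

Each stool's nearest face is 250 mm from the table's bounding box.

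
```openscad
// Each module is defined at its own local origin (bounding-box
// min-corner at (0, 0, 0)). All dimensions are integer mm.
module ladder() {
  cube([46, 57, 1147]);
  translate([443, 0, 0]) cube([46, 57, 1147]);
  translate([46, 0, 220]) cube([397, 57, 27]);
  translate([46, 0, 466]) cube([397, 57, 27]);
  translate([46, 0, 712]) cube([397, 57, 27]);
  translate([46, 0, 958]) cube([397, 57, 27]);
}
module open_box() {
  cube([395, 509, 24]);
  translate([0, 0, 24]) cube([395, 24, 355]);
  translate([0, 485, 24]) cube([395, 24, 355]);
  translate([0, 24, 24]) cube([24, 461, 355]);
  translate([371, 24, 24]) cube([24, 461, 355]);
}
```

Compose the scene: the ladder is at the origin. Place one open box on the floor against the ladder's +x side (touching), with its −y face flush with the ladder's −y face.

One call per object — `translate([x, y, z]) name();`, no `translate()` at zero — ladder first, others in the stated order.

ladder();
translate([489, 0, 0]) open_box();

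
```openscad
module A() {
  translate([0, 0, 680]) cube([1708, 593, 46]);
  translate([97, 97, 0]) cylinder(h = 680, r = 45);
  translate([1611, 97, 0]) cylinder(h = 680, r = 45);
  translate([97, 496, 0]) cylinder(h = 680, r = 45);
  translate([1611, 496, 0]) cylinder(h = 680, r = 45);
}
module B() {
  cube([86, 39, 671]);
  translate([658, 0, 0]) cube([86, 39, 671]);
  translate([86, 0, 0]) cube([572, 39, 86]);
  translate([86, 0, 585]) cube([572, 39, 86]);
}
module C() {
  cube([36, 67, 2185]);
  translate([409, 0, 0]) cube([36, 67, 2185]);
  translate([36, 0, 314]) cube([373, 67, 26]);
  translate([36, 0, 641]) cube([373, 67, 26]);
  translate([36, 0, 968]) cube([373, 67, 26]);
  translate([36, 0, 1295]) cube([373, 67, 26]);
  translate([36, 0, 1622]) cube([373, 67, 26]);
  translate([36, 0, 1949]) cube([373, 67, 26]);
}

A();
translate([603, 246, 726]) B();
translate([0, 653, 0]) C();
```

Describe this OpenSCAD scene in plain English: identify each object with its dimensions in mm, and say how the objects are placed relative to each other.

A is a rectangular dining table. The top is 1708×593×46 mm with its upper surface at z = 726 mm. It stands on four round legs of 90 mm diameter, each leg's bounding box inset 52 mm from the nearest pair of top edges, running from the floor to the underside of the top.

B is a rectangular picture frame lying in the x–z plane (depth along y). The opening is 572 mm wide (x) by 499 mm tall (z), surrounded by a border 86 mm wide on all four sides. The frame is 39 mm deep and is made of two full-height vertical stiles with two horizontal rails fitted between them.

C is a wooden ladder with two side rails of 36×67 mm section and 2185 mm height, set 445 mm apart overall. Between them run 6 rectangular rungs (67 mm deep, 26 mm thick), front faces flush with the rails' −y face. The bottom of the first rung is 314 mm above the floor and each subsequent rung is 327 mm higher than the one below.

The picture frame is on top of the table. The ladder is on the floor beside the table on its +y side.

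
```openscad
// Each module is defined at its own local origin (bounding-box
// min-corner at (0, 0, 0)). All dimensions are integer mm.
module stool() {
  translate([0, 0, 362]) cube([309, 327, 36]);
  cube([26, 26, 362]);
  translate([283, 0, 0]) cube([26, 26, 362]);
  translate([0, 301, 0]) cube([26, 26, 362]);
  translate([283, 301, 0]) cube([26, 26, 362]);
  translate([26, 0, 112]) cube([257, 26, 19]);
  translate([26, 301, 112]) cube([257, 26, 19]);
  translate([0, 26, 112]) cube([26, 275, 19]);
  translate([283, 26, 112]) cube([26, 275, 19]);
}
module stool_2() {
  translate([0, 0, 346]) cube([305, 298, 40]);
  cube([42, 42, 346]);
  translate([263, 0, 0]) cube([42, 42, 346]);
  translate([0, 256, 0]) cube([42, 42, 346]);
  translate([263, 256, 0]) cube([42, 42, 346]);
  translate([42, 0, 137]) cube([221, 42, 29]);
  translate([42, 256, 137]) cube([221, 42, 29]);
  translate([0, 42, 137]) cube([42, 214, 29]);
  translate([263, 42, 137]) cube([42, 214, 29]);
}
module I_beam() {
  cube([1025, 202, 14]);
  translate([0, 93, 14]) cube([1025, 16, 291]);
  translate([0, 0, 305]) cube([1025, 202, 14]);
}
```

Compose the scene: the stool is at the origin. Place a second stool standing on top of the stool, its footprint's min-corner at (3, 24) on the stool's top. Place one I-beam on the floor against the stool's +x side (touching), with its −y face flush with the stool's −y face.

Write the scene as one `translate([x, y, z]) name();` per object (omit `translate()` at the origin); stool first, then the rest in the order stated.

stool();
translate([3, 24, 398]) stool_2();
translate([309, 0, 0]) I_beam();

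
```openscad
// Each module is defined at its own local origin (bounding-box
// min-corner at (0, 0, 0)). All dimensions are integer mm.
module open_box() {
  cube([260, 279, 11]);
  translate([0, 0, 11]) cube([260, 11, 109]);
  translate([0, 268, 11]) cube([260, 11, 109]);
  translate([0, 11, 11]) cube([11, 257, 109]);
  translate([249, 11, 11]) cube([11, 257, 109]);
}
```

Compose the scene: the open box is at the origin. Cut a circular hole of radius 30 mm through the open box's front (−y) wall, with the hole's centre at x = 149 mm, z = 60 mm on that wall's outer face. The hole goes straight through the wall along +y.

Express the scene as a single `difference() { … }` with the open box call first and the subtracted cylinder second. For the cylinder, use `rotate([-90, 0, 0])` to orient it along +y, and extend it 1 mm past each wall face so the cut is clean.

difference() {
  open_box();
  translate([149, -1, 60]) rotate([-90, 0, 0]) cylinder(h = 13, r = 30);
}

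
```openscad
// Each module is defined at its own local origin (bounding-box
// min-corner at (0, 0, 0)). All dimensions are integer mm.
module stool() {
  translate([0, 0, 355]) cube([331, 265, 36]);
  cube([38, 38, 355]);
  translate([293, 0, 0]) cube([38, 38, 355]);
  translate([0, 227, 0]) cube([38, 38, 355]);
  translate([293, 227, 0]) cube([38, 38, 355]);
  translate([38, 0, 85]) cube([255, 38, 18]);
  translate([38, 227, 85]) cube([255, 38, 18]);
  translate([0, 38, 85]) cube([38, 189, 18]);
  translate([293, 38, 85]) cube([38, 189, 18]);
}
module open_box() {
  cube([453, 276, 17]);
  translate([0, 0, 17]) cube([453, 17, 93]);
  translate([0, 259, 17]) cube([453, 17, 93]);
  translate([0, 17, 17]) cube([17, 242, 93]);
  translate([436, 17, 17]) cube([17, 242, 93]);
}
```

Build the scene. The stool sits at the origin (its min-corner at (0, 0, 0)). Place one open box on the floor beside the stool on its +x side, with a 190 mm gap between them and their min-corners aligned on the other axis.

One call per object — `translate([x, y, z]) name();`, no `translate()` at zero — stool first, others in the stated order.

stool();
translate([521, 0, 0]) open_box();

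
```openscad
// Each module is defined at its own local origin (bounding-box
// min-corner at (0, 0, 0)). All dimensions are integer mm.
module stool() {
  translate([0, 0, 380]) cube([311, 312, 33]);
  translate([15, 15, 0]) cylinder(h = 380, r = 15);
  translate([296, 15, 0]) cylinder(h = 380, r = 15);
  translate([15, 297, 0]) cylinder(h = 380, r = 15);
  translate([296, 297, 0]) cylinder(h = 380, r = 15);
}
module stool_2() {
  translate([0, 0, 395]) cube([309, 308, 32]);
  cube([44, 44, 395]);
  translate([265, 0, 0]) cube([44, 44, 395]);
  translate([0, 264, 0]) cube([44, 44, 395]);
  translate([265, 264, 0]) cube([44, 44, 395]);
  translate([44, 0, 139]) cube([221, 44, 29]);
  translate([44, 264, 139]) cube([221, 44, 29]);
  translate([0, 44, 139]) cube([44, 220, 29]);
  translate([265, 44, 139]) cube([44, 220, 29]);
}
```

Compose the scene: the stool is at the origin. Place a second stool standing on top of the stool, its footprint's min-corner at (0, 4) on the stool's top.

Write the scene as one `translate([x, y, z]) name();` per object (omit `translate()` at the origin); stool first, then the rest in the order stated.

stool();
translate([0, 4, 413]) stool_2();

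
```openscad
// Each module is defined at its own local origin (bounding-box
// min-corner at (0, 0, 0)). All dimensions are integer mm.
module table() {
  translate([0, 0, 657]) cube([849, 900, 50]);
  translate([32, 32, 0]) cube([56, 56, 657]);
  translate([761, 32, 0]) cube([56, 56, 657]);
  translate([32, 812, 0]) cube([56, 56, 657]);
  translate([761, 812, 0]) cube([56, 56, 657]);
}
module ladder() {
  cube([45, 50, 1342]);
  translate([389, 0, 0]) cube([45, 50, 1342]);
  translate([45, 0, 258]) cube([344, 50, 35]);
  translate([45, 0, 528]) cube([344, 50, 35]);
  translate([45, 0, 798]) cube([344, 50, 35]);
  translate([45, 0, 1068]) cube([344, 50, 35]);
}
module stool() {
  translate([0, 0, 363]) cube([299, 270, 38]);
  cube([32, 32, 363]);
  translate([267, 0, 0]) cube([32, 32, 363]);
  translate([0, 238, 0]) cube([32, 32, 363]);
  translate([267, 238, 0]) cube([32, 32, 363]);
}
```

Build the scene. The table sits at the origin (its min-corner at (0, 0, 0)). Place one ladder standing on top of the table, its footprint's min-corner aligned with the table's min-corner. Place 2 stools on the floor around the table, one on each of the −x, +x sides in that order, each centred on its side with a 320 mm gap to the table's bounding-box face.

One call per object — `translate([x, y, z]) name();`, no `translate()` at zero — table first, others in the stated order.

table();
translate([0, 0, 707]) ladder();
translate([-619, 315, 0]) stool();
translate([1169, 315, 0]) stool();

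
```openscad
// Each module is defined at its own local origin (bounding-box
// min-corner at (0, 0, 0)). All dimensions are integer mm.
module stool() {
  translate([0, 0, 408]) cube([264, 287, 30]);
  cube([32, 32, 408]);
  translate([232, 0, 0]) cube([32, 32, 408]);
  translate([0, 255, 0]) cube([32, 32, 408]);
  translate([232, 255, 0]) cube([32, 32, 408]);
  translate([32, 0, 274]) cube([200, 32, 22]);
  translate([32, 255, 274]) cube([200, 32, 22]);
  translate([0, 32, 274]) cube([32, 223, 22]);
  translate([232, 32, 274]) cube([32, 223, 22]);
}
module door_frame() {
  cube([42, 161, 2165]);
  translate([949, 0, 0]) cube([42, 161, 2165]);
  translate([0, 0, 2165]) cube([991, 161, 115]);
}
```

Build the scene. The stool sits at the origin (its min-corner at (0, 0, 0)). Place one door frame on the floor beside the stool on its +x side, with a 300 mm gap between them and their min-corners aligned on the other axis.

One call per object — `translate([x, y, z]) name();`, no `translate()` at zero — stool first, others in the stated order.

stool();
translate([564, 0, 0]) door_frame();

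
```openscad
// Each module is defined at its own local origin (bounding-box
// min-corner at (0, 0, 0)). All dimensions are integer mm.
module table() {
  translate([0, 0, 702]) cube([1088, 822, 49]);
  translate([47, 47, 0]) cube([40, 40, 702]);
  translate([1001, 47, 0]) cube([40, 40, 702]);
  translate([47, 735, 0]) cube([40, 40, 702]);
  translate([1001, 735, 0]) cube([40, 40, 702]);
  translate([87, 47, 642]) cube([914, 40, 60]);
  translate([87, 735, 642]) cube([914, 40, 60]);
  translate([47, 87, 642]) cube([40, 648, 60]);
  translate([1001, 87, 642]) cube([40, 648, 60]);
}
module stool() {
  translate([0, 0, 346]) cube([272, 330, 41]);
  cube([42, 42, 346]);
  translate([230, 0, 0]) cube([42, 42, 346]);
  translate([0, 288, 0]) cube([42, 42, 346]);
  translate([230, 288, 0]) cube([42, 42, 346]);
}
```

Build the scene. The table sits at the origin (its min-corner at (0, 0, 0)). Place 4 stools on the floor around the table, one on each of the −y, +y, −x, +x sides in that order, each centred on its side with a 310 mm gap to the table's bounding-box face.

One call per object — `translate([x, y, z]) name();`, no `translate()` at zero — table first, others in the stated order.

table();
translate([408, -640, 0]) stool();
translate([408, 1132, 0]) stool();
translate([-582, 246, 0]) stool();
translate([1398, 246, 0]) stool();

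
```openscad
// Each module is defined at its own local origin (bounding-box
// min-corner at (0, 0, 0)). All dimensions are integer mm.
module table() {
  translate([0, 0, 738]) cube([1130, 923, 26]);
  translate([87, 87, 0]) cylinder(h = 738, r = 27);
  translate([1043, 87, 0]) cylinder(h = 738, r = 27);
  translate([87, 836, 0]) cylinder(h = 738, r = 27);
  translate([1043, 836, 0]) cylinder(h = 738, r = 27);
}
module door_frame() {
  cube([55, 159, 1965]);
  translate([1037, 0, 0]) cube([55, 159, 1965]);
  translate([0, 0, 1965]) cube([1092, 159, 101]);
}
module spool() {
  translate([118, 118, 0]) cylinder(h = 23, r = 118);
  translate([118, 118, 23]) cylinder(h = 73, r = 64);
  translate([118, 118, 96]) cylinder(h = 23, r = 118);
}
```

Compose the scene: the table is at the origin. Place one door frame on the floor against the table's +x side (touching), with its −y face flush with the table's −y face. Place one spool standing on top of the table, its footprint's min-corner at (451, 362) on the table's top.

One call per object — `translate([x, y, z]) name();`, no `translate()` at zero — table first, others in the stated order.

table();
translate([1130, 0, 0]) door_frame();
translate([451, 362, 764]) spool();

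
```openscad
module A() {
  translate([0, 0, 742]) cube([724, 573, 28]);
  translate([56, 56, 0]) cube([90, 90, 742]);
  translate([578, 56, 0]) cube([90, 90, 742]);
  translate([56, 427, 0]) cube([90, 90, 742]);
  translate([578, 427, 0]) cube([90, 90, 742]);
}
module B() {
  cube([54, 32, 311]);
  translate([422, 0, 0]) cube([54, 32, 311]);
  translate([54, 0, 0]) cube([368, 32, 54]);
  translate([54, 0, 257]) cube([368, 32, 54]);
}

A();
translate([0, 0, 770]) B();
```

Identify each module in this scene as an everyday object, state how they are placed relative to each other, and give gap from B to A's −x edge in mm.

The picture frame's min-x is at 0; the table's min-x is 0; gap = 0 mm.

A is a table. B is a picture frame. The picture frame is on top of the table. The gap from the picture frame to the table's −x edge is 0 mm.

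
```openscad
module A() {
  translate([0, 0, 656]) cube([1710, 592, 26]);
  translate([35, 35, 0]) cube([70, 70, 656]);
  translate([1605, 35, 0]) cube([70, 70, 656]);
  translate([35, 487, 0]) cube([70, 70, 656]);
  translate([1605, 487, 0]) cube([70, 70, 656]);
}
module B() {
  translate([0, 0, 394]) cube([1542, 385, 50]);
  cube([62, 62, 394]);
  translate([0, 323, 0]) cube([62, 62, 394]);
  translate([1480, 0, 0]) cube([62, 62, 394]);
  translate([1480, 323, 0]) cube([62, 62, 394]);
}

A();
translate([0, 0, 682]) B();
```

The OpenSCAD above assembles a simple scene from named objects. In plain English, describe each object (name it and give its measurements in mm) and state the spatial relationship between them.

A is a table: top 1710 mm (x) × 592 mm (y), 26 mm thick, upper face at z = 682 mm, on four 70×70 mm square legs, each inset 35 mm from the nearest pair of top edges, running from z = 0 to the bottom of the top.

B is a long wooden bench with a 1542 mm (x) × 385 mm (y) seat, 50 mm thick, its top surface 444 mm above the floor. Four 62 mm square legs at the seat corners, flush with the edges, run from z = 0 to the seat underside.

The bench is on top of the table.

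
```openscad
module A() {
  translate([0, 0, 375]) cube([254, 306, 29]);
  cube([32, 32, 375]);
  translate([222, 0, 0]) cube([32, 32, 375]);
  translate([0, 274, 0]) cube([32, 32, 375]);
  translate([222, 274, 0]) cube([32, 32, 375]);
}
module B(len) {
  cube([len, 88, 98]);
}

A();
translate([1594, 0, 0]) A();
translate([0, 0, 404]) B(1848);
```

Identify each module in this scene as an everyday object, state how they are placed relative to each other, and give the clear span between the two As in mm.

Second stool starts at x = 1594; first ends at x = 254; clear span = 1594 − 254 = 1340 mm.

A is a stool. B is a beam. A beam spans the tops of two stools. The clear span between the two stools is 1340 mm.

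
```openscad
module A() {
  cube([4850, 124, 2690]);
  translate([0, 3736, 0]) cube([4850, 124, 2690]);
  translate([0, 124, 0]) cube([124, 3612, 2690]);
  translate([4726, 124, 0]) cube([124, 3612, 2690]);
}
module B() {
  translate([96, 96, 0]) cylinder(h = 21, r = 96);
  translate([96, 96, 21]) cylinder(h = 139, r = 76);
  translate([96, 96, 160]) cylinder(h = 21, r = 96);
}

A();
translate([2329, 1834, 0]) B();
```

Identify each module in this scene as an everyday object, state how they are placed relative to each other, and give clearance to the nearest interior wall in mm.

A is a house frame. B is a spool. The spool sits inside the house frame, centred. The clearance to the nearest interior wall is 1710 mm.

Clearances: x = 2205, y = 1710; minimum 1710 mm.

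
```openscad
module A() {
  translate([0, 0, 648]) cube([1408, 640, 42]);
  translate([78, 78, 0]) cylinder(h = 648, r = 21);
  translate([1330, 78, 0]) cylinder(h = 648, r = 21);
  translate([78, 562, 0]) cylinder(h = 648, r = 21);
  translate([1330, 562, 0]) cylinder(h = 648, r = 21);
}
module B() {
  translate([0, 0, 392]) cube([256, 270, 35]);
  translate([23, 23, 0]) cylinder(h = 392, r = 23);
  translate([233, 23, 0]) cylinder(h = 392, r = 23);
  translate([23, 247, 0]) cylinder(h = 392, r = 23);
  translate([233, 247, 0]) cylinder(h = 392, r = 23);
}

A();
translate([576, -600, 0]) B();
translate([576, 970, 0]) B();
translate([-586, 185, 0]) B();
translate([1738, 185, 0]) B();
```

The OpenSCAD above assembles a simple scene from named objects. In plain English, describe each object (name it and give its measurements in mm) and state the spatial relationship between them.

A is a table with a 1408×640 mm rectangular top, 42 mm thick, top surface at z = 690 mm, supported by four round legs of 42 mm diameter, each leg's bounding box inset 57 mm from the nearest pair of top edges, running from the floor.

B is a four-legged stool. The seat is a 256×270×35 mm slab whose top surface is at z = 427 mm; four round legs, each 46 mm in diameter, run from the floor (z = 0) to the underside of the seat, each leg's axis is inset half a diameter from the nearest pair of seat edges (so the leg's bounding box is flush with the corner).

Four stools sit around the table at the −y, +y, −x, +x sides.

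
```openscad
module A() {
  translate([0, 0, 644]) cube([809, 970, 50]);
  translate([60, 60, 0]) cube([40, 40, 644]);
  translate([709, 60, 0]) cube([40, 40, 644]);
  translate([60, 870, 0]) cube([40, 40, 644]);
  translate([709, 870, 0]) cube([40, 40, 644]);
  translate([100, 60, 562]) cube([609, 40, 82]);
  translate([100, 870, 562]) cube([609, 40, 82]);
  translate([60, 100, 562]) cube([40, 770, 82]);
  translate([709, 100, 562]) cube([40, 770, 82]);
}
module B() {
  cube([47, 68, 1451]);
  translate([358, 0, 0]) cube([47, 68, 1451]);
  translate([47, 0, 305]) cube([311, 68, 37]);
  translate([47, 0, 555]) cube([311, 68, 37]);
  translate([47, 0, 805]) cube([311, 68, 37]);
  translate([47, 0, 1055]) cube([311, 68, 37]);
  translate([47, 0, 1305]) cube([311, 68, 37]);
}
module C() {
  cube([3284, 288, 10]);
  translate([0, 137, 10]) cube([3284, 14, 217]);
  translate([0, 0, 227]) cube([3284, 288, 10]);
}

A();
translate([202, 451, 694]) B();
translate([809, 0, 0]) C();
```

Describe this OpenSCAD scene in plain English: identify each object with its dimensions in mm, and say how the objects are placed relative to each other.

A is a table with a 809×970 mm rectangular top, 50 mm thick, top surface at z = 694 mm, supported by four 40×40 mm square legs, each inset 60 mm from the nearest pair of top edges, running from the floor. Four apron rails, 40 mm thick and 82 mm tall, run between adjacent legs with their top edges flush with the underside of the top and their outer faces flush with the legs' outer faces.

B is a straight ladder. Two 47×68 mm vertical rails, 1451 mm tall, stand 405 mm apart (outside-to-outside) with their front faces coplanar on the −y side. 5 rungs, each 68 mm deep and 37 mm tall, span between the inner faces of the rails, front faces flush with the rails. The lowest rung's underside is at z = 305 mm and rungs are spaced 250 mm apart (underside to underside).

C is an I-beam lying along x, 3284 mm long. Overall section height 237 mm. Two flanges 288 mm wide (y) and 10 mm thick, one on the floor and one at the top; a web 14 mm thick runs between them, centred on the flange width.

The ladder is on top of the table, centred. The I-beam is against the table's +x side, with their −y faces flush.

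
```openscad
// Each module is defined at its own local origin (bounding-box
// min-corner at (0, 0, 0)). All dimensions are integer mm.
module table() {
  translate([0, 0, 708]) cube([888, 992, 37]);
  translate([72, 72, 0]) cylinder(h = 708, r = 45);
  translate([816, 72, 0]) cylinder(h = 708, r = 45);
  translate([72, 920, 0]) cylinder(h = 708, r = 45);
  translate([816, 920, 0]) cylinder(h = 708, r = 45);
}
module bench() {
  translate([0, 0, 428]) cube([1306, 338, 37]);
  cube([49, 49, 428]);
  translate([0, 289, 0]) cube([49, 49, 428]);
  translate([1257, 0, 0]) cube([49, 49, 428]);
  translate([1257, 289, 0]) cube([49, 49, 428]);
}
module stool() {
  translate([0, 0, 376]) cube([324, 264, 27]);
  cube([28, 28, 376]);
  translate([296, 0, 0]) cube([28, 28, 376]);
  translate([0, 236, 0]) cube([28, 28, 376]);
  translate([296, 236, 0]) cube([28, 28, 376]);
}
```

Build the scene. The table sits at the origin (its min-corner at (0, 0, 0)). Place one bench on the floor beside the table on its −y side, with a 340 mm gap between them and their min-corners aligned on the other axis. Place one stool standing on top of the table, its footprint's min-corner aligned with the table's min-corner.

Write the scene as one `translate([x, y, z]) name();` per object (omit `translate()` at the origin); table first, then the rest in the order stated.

table();
translate([0, -678, 0]) bench();
translate([0, 0, 745]) stool();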